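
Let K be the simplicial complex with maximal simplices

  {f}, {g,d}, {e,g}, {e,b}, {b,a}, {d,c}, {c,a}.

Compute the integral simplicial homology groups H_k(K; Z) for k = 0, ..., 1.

K has 7 vertices, 6 edges.
rank ∂_0 = 0, rank ∂_1 = 5 ⇒ b_0 = 7 − 0 − 5 = 2; all invariant factors of ∂_1 are 1 so no torsion. So H_0 = Z^2.
rank ∂_1 = 5, rank ∂_2 = 0 ⇒ b_1 = 6 − 5 − 0 = 1. So H_1 = Z.

H_0 ≅ Z^2,  H_1 ≅ Z.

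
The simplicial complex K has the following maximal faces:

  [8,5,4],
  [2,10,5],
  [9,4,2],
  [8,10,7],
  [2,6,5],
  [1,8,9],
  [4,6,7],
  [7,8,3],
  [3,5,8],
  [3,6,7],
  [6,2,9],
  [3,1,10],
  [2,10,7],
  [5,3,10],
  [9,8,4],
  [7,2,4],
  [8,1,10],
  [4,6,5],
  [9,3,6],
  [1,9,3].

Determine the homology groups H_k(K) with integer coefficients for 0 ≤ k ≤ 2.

H_0 = Z,  H_1 = Z × Z/2,  H_2 = 0.

We work with the vertex ordering 1 < 2 < 3 < 4 < 5 < 6 < 7 < 8 < 9 < 10. The simplices of K, each written with vertices in increasing order, are:

  0-simplices (10): [1], [2], [3], [4], [5], [6], [7], [8], [9], [10]
  1-simplices (30): (30 of them)
  2-simplices (20): (20 of them)

so the chain groups are C_0 ≅ Z^10, C_1 ≅ Z^30, C_2 ≅ Z^20.

Boundary ∂_1: C_1 → C_0 is given by ∂[p,q] = [q] − [p].
As a 10×30 matrix over Z this has rank 9, with invariant factors (1,1,1,1,1,1,1,1,1).

The boundary map ∂_2: C_2 → C_1 sends each 2-simplex [p,q,r] to [q,r] − [p,r] + [p,q]. For instance
  ∂[2,4,9] = [4,9] − [2,9] + [2,4],
  ∂[1,8,9] = [8,9] − [1,9] + [1,8].
This gives a 30×20 integer matrix of rank 20; reducing to Smith normal form yields diagonal entries (1,1,1,1,1,1,1,1,1,1,1,1,1,1,1,1,1,1,1,2).

Computing H_k = (kernel of ∂_k) / (image of ∂_{k+1}):

  H_0: rank C_0 − rank ∂_1 = 10 − 9 = 1, and the invariant factors of ∂_1 are all 1, so H_0 ≅ Z.
  H_1: rank ker ∂_1 − rank ∂_2 = (30 − 9) − 20 = 1, and ∂_2 has invariant factor 2 > 1, so H_1 ≅ Z × Z/2.
  H_2: rank ker ∂_2 − rank ∂_3 = (20 − 20) − 0 = 0, and there is no ∂_3, so H_2 ≅ 0.

As a check, the Euler characteristic is 10 − 30 + 20 = 0, which agrees with 1 − 1 + 0 = 0.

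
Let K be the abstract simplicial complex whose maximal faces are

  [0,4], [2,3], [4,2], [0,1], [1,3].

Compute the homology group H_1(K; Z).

H_1 = Z.

Take the total order 0 < 1 < 2 < 3 < 4 on the vertex set. Then K (dimension 1) consists of the simplices:

  0-simplices (5): [0], [1], [2], [3], [4]
  1-simplices (5): [0,1], [0,4], [1,3], [2,3], [2,4]

giving chain groups C_0 ≅ Z^5, C_1 ≅ Z^5.

Boundary ∂_1: C_1 → C_0 sends each edge [p,q] (with p < q) to q − p.
As a 5×5 matrix over Z this has rank 4, with invariant factors (1,1,1,1).

From H_k ≅ ker(∂_k) / im(∂_{k+1}) we obtain:

  H_1: rank ker ∂_1 − rank ∂_2 = (5 − 4) − 0 = 1, and there is no ∂_2, so H_1 = Z.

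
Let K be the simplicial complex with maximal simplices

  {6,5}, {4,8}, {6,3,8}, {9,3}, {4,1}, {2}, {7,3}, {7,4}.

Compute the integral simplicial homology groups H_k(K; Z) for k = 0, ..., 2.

H_0 = Z^2,  H_1 = Z,  H_2 = 0.

Take the total order 1 < 2 < 3 < 4 < 5 < 6 < 7 < 8 < 9 on the vertex set. Then K (dimension 2) consists of the simplices:

  0-simplices (9): [1], [2], [3], [4], [5], [6], [7], [8], [9]
  1-simplices (9): [1,4], [3,6], [3,7], [3,8], [3,9], [4,7], [4,8], [5,6], [6,8]
  2-simplices (1): [3,6,8]

Hence C_0 ≅ Z^9, C_1 ≅ Z^9, C_2 ≅ Z^1.

The boundary map ∂_1: C_1 → C_0 is given by ∂[p,q] = [q] − [p]. For instance
  ∂[5,6] = [6] − [5].
As a 9×9 matrix over Z this has rank 7, with invariant factors (1,1,1,1,1,1,1).

∂_2: C_2 → C_1 maps a triangle to the signed sum of its edges. For instance
  ∂[3,6,8] = [6,8] − [3,8] + [3,6].
The 9×1 boundary matrix has rank 1 and Smith normal form diag(1).

From H_k ≅ ker(∂_k) / im(∂_{k+1}) we obtain:

  H_0: rank C_0 − rank ∂_1 = 9 − 7 = 2, and the invariant factors of ∂_1 are all 1, so H_0 ≅ Z^2.
  H_1: rank ker ∂_1 − rank ∂_2 = (9 − 7) − 1 = 1, and the invariant factors of ∂_2 are all 1, so H_1 ≅ Z.
  H_2: rank ker ∂_2 − rank ∂_3 = (1 − 1) − 0 = 0, and there is no ∂_3, so H_2 ≅ 0.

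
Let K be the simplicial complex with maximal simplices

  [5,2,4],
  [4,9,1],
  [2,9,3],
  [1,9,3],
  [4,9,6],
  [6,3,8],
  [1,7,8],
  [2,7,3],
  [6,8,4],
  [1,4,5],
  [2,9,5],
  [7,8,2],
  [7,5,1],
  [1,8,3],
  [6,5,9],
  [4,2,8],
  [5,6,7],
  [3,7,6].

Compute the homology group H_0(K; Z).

We work with the vertex ordering 1 < 2 < 3 < 4 < 5 < 6 < 7 < 8 < 9. The simplices of K, each written with vertices in increasing order, are:

  0-simplices (9): [1], [2], [3], [4], [5], [6], [7], [8], [9]
  1-simplices (27): (27 of them)
  2-simplices (18): [1,3,8], [1,3,9], [1,4,5], [1,4,9], [1,5,7], [1,7,8], [2,3,7], [2,3,9], [2,4,5], [2,4,8], [2,5,9], [2,7,8], [3,6,7], [3,6,8], [4,6,8], [4,6,9], [5,6,7], [5,6,9]

Hence C_0 ≅ Z^9, C_1 ≅ Z^27, C_2 ≅ Z^18.

Boundary ∂_1: C_1 → C_0 maps an edge to its endpoints' difference, ∂[p,q] = q − p. For instance
  ∂[1,9] = [9] − [1].
This gives a 9×27 integer matrix of rank 8; reducing to Smith normal form yields diagonal entries (1,1,1,1,1,1,1,1).

∂_2: C_2 → C_1 maps a triangle to the signed sum of its edges. For instance
  ∂[1,3,8] = [3,8] − [1,8] + [1,3],
  ∂[2,3,7] = [3,7] − [2,7] + [2,3].
This gives a 27×18 integer matrix of rank 18; reducing to Smith normal form yields diagonal entries (1,1,1,1,1,1,1,1,1,1,1,1,1,1,1,1,1,2).

Now H_k = ker ∂_k / im ∂_{k+1}, so:

  H_0: rank C_0 − rank ∂_1 = 9 − 8 = 1, and the invariant factors of ∂_1 are all 1, so H_0 ≅ Z.

H_0 = Z.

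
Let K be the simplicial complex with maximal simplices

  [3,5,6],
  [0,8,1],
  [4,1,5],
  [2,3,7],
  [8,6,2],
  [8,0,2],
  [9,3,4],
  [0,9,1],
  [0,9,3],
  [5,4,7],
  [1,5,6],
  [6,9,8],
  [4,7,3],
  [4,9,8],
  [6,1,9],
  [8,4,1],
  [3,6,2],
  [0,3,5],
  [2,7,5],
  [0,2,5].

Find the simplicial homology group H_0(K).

Fix the vertex order 0 < 1 < 2 < 3 < 4 < 5 < 6 < 7 < 8 < 9 and write every simplex with vertices in increasing order. Then dim K = 2 and the simplices of K are:

  0-simplices (10): [0], [1], [2], [3], [4], [5], [6], [7], [8], [9]
  1-simplices (30): (30 of them)
  2-simplices (20): (20 of them)

giving chain groups C_0 ≅ Z^10, C_1 ≅ Z^30, C_2 ≅ Z^20.

∂_1: C_1 → C_0 maps an edge to its endpoints' difference, ∂[p,q] = q − p.
The resulting 10×30 matrix has rank 9, and its Smith normal form has invariant factors (1,1,1,1,1,1,1,1,1).

∂_2: C_2 → C_1 maps a triangle to the signed sum of its edges. For instance
  ∂[2,3,7] = [3,7] − [2,7] + [2,3],
  ∂[0,2,5] = [2,5] − [0,5] + [0,2].
As a 30×20 matrix over Z this has rank 20, with invariant factors (1,1,1,1,1,1,1,1,1,1,1,1,1,1,1,1,1,1,1,2).

From H_k ≅ ker(∂_k) / im(∂_{k+1}) we obtain:

  H_0: rank C_0 − rank ∂_1 = 10 − 9 = 1, and the invariant factors of ∂_1 are all 1, so H_0 ≅ Z.

H_0 ≅ Z.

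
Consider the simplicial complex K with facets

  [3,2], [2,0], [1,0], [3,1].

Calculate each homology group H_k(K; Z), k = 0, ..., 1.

H_0 = Z,  H_1 = Z.

Order the vertices as 0 < 1 < 2 < 3. Listing each simplex with vertices in this order, K has dimension 1 with simplices:

  0-simplices (4): [0], [1], [2], [3]
  1-simplices (4): [0,1], [0,2], [1,3], [2,3]

so the chain groups are C_0 ≅ Z^4, C_1 ≅ Z^4.

Boundary ∂_1: C_1 → C_0 sends each edge [p,q] (with p < q) to q − p. For instance
  ∂[0,1] = [1] − [0].
The 4×4 boundary matrix has rank 3 and Smith normal form diag(1,1,1).

Computing H_k = (kernel of ∂_k) / (image of ∂_{k+1}):

  H_0: rank C_0 − rank ∂_1 = 4 − 3 = 1, and the invariant factors of ∂_1 are all 1, so H_0 = Z.
  H_1: rank ker ∂_1 − rank ∂_2 = (4 − 3) − 0 = 1, and there is no ∂_2, so H_1 = Z.

As a check, the Euler characteristic is 4 − 4 = 0, which agrees with 1 − 1 = 0.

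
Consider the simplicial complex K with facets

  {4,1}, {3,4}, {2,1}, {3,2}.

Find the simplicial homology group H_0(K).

H_0 ≅ Z.

Fix the vertex order 1 < 2 < 3 < 4 and write every simplex with vertices in increasing order. Then dim K = 1 and the simplices of K are:

  0-simplices (4): [1], [2], [3], [4]
  1-simplices (4): [1,2], [1,4], [2,3], [3,4]

giving chain groups C_0 ≅ Z^4, C_1 ≅ Z^4.

The boundary map ∂_1: C_1 → C_0 is given by ∂[p,q] = [q] − [p]. For instance
  ∂[2,3] = [3] − [2].
As a 4×4 matrix over Z this has rank 3, with invariant factors (1,1,1).

Computing H_k = (kernel of ∂_k) / (image of ∂_{k+1}):

  H_0: rank C_0 − rank ∂_1 = 4 − 3 = 1, and the invariant factors of ∂_1 are all 1, so H_0 = Z.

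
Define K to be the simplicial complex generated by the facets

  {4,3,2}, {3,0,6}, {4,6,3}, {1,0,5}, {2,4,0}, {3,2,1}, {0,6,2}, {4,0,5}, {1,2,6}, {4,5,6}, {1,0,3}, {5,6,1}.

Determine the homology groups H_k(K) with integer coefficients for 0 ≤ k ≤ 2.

H_0 ≅ Z,  H_1 ≅ Z/2,  H_2 = 0.

Take the total order 0 < 1 < 2 < 3 < 4 < 5 < 6 on the vertex set. Then K (dimension 2) consists of the simplices:

  0-simplices (7): [0], [1], [2], [3], [4], [5], [6]
  1-simplices (18): [0,1], [0,2], [0,3], [0,4], [0,5], [0,6], [1,2], [1,3], [1,5], [1,6], [2,3], [2,4], [2,6], [3,4], [3,6], [4,5], [4,6], [5,6]
  2-simplices (12): [0,1,3], [0,1,5], [0,2,4], [0,2,6], [0,3,6], [0,4,5], [1,2,3], [1,2,6], [1,5,6], [2,3,4], [3,4,6], [4,5,6]

so the chain groups are C_0 ≅ Z^7, C_1 ≅ Z^18, C_2 ≅ Z^12.

The boundary map ∂_1: C_1 → C_0 is given by ∂[p,q] = [q] − [p].
The resulting 7×18 matrix has rank 6, and its Smith normal form has invariant factors (1,1,1,1,1,1).

The boundary map ∂_2: C_2 → C_1 acts by ∂[p,q,r] = [q,r] − [p,r] + [p,q]. For instance
  ∂[2,3,4] = [3,4] − [2,4] + [2,3],
  ∂[1,2,6] = [2,6] − [1,6] + [1,2].
The 18×12 boundary matrix has rank 12 and Smith normal form diag(1,1,1,1,1,1,1,1,1,1,1,2).

Computing H_k = (kernel of ∂_k) / (image of ∂_{k+1}):

  H_0: rank C_0 − rank ∂_1 = 7 − 6 = 1, and the invariant factors of ∂_1 are all 1, so H_0 = Z.
  H_1: rank ker ∂_1 − rank ∂_2 = (18 − 6) − 12 = 0, and ∂_2 has invariant factor 2 > 1, so H_1 = Z/2.
  H_2: rank ker ∂_2 − rank ∂_3 = (12 − 12) − 0 = 0, and there is no ∂_3, so H_2 = 0.

As a check, the Euler characteristic is 7 − 18 + 12 = 1, which agrees with 1 − 0 + 0 = 1.
(K is a triangulation of the real projective plane RP^2.)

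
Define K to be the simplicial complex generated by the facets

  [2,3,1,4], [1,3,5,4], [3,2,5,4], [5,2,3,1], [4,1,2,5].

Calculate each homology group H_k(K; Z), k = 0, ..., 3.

H_0 ≅ Z,  H_1 = 0,  H_2 = 0,  H_3 ≅ Z.

Take the total order 1 < 2 < 3 < 4 < 5 on the vertex set. Then K (dimension 3) consists of the simplices:

  0-simplices (5): [1], [2], [3], [4], [5]
  1-simplices (10): [1,2], [1,3], [1,4], [1,5], [2,3], [2,4], [2,5], [3,4], [3,5], [4,5]
  2-simplices (10): [1,2,3], [1,2,4], [1,2,5], [1,3,4], [1,3,5], [1,4,5], [2,3,4], [2,3,5], [2,4,5], [3,4,5]
  3-simplices (5): [1,2,3,4], [1,2,3,5], [1,2,4,5], [1,3,4,5], [2,3,4,5]

giving chain groups C_0 ≅ Z^5, C_1 ≅ Z^10, C_2 ≅ Z^10, C_3 ≅ Z^5.

Boundary ∂_1: C_1 → C_0 is given by ∂[p,q] = [q] − [p].
The resulting 5×10 matrix has rank 4, and its Smith normal form has invariant factors (1,1,1,1).

Boundary ∂_2: C_2 → C_1 sends each 2-simplex [p,q,r] to [q,r] − [p,r] + [p,q]. For instance
  ∂[2,4,5] = [4,5] − [2,5] + [2,4],
  ∂[2,3,4] = [3,4] − [2,4] + [2,3].
As a 10×10 matrix over Z this has rank 6, with invariant factors (1,1,1,1,1,1).

∂_3: C_3 → C_2 sends each 3-simplex σ to the alternating sum Σ_i (−1)^i (σ with its i-th vertex removed). For instance
  ∂[1,3,4,5] = [3,4,5] − [1,4,5] + [1,3,5] − [1,3,4],
  ∂[1,2,3,5] = [2,3,5] − [1,3,5] + [1,2,5] − [1,2,3].
As a 10×5 matrix over Z this has rank 4, with invariant factors (1,1,1,1).

Now H_k = ker ∂_k / im ∂_{k+1}, so:

  H_0: rank C_0 − rank ∂_1 = 5 − 4 = 1, and the invariant factors of ∂_1 are all 1, so H_0 ≅ Z.
  H_1: rank ker ∂_1 − rank ∂_2 = (10 − 4) − 6 = 0, and the invariant factors of ∂_2 are all 1, so H_1 ≅ 0.
  H_2: rank ker ∂_2 − rank ∂_3 = (10 − 6) − 4 = 0, and the invariant factors of ∂_3 are all 1, so H_2 ≅ 0.
  H_3: rank ker ∂_3 − rank ∂_4 = (5 − 4) − 0 = 1, and there is no ∂_4, so H_3 ≅ Z.

As a check, the Euler characteristic is 5 − 10 + 10 − 5 = 0, which agrees with 1 − 0 + 0 − 1 = 0.
(K is a triangulation of the 3-sphere S^3.)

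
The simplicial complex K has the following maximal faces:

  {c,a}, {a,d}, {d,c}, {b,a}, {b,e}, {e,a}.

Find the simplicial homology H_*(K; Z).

Order the vertices as a < b < c < d < e. Listing each simplex with vertices in this order, K has dimension 1 with simplices:

  0-simplices (5): a, b, c, d, e
  1-simplices (6): ab, ac, ad, ae, be, cd

giving chain groups C_0 ≅ Z^5, C_1 ≅ Z^6.

∂_1: C_1 → C_0 maps an edge to its endpoints' difference, ∂[p,q] = q − p. For instance
  ∂cd = d − c.
The 5×6 boundary matrix has rank 4 and Smith normal form diag(1,1,1,1).

Computing H_k = (kernel of ∂_k) / (image of ∂_{k+1}):

  H_0: rank C_0 − rank ∂_1 = 5 − 4 = 1, and the invariant factors of ∂_1 are all 1, so H_0 = Z.
  H_1: rank ker ∂_1 − rank ∂_2 = (6 − 4) − 0 = 2, and there is no ∂_2, so H_1 = Z^2.

As a check, the Euler characteristic is 5 − 6 = -1, which agrees with 1 − 2 = -1.

H_0 = Z,  H_1 = Z^2.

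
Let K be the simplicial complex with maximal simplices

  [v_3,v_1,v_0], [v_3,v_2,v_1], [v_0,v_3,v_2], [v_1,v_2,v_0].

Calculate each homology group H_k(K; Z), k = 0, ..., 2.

Take the total order v_0 < v_1 < v_2 < v_3 on the vertex set. Then K (dimension 2) consists of the simplices:

  0-simplices (4): [v_0], [v_1], [v_2], [v_3]
  1-simplices (6): [v_0,v_1], [v_0,v_2], [v_0,v_3], [v_1,v_2], [v_1,v_3], [v_2,v_3]
  2-simplices (4): [v_0,v_1,v_2], [v_0,v_1,v_3], [v_0,v_2,v_3], [v_1,v_2,v_3]

so the chain groups are C_0 ≅ Z^4, C_1 ≅ Z^6, C_2 ≅ Z^4.

Boundary ∂_1: C_1 → C_0 maps an edge to its endpoints' difference, ∂[p,q] = q − p. For instance
  ∂[v_0,v_2] = [v_2] − [v_0].
This gives a 4×6 integer matrix of rank 3; reducing to Smith normal form yields diagonal entries (1,1,1).

Boundary ∂_2: C_2 → C_1 acts by ∂[p,q,r] = [q,r] − [p,r] + [p,q]. For instance
  ∂[v_0,v_1,v_3] = [v_1,v_3] − [v_0,v_3] + [v_0,v_1],
  ∂[v_1,v_2,v_3] = [v_2,v_3] − [v_1,v_3] + [v_1,v_2].
As a 6×4 matrix over Z this has rank 3, with invariant factors (1,1,1).

Now H_k = ker ∂_k / im ∂_{k+1}, so:

  H_0: rank C_0 − rank ∂_1 = 4 − 3 = 1, and the invariant factors of ∂_1 are all 1, so H_0 = Z.
  H_1: rank ker ∂_1 − rank ∂_2 = (6 − 3) − 3 = 0, and the invariant factors of ∂_2 are all 1, so H_1 = 0.
  H_2: rank ker ∂_2 − rank ∂_3 = (4 − 3) − 0 = 1, and there is no ∂_3, so H_2 = Z.

H_0 ≅ Z,  H_1 = 0,  H_2 ≅ Z.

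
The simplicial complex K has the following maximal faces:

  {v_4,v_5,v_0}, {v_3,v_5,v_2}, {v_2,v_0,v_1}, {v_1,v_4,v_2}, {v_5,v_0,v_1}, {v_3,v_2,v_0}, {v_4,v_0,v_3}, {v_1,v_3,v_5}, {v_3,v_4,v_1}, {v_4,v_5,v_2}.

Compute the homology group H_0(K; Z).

H_0 = Z.

K has 6 vertices, 15 edges, 10 triangles.
rank ∂_0 = 0, rank ∂_1 = 5 ⇒ b_0 = 6 − 0 − 5 = 1; all invariant factors of ∂_1 are 1 so no torsion. So H_0 ≅ Z.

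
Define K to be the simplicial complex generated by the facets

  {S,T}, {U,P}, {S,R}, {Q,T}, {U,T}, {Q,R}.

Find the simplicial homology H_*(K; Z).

H_0 = Z,  H_1 = Z.

We work with the vertex ordering P < Q < R < S < T < U. The simplices of K, each written with vertices in increasing order, are:

  0-simplices (6): P, Q, R, S, T, U
  1-simplices (6): PU, QR, QT, RS, ST, TU

giving chain groups C_0 ≅ Z^6, C_1 ≅ Z^6.

∂_1: C_1 → C_0 sends each edge [p,q] (with p < q) to q − p.
This gives a 6×6 integer matrix of rank 5; reducing to Smith normal form yields diagonal entries (1,1,1,1,1).

Now H_k = ker ∂_k / im ∂_{k+1}, so:

  H_0: rank C_0 − rank ∂_1 = 6 − 5 = 1, and the invariant factors of ∂_1 are all 1, so H_0 ≅ Z.
  H_1: rank ker ∂_1 − rank ∂_2 = (6 − 5) − 0 = 1, and there is no ∂_2, so H_1 ≅ Z.

As a check, the Euler characteristic is 6 − 6 = 0, which agrees with 1 − 1 = 0.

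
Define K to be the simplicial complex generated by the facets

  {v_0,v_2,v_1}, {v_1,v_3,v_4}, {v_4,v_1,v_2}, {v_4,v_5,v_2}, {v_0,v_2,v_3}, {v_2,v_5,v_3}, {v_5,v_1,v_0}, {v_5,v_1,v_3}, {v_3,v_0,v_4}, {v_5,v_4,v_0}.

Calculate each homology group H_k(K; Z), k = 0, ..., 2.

H_0 ≅ Z,  H_1 ≅ Z_2,  H_2 = 0.

Take the total order v_0 < v_1 < v_2 < v_3 < v_4 < v_5 on the vertex set. Then K (dimension 2) consists of the simplices:

  0-simplices (6): [v_0], [v_1], [v_2], [v_3], [v_4], [v_5]
  1-simplices (15): (15 of them)
  2-simplices (10): [v_0,v_1,v_2], [v_0,v_1,v_5], [v_0,v_2,v_3], [v_0,v_3,v_4], [v_0,v_4,v_5], [v_1,v_2,v_4], [v_1,v_3,v_4], [v_1,v_3,v_5], [v_2,v_3,v_5], [v_2,v_4,v_5]

giving chain groups C_0 ≅ Z^6, C_1 ≅ Z^15, C_2 ≅ Z^10.

Boundary ∂_1: C_1 → C_0 is given by ∂[p,q] = [q] − [p].
The resulting 6×15 matrix has rank 5, and its Smith normal form has invariant factors (1,1,1,1,1).

∂_2: C_2 → C_1 sends each 2-simplex [p,q,r] to [q,r] − [p,r] + [p,q]. For instance
  ∂[v_1,v_3,v_4] = [v_3,v_4] − [v_1,v_4] + [v_1,v_3],
  ∂[v_0,v_4,v_5] = [v_4,v_5] − [v_0,v_5] + [v_0,v_4].
As a 15×10 matrix over Z this has rank 10, with invariant factors (1,1,1,1,1,1,1,1,1,2).

Now H_k = ker ∂_k / im ∂_{k+1}, so:

  H_0: rank C_0 − rank ∂_1 = 6 − 5 = 1, and the invariant factors of ∂_1 are all 1, so H_0 ≅ Z.
  H_1: rank ker ∂_1 − rank ∂_2 = (15 − 5) − 10 = 0, and ∂_2 has invariant factor 2 > 1, so H_1 ≅ Z_2.
  H_2: rank ker ∂_2 − rank ∂_3 = (10 − 10) − 0 = 0, and there is no ∂_3, so H_2 ≅ 0.

As a check, the Euler characteristic is 6 − 15 + 10 = 1, which agrees with 1 − 0 + 0 = 1.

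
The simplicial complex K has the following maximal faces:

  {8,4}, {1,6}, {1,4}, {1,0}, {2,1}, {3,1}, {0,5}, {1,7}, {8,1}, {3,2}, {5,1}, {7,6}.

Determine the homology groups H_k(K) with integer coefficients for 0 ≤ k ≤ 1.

Fix the vertex order 0 < 1 < 2 < 3 < 4 < 5 < 6 < 7 < 8 and write every simplex with vertices in increasing order. Then dim K = 1 and the simplices of K are:

  0-simplices (9): [0], [1], [2], [3], [4], [5], [6], [7], [8]
  1-simplices (12): [0,1], [0,5], [1,2], [1,3], [1,4], [1,5], [1,6], [1,7], [1,8], [2,3], [4,8], [6,7]

Hence C_0 ≅ Z^9, C_1 ≅ Z^12.

Boundary ∂_1: C_1 → C_0 maps an edge to its endpoints' difference, ∂[p,q] = q − p. For instance
  ∂[2,3] = [3] − [2].
As a 9×12 matrix over Z this has rank 8, with invariant factors (1,1,1,1,1,1,1,1).

Now H_k = ker ∂_k / im ∂_{k+1}, so:

  H_0: rank C_0 − rank ∂_1 = 9 − 8 = 1, and the invariant factors of ∂_1 are all 1, so H_0 = Z.
  H_1: rank ker ∂_1 − rank ∂_2 = (12 − 8) − 0 = 4, and there is no ∂_2, so H_1 = Z^4.

H_0 ≅ Z,  H_1 ≅ Z^4.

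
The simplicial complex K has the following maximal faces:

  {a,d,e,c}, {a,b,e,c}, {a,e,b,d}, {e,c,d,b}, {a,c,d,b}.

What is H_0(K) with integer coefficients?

H_0 ≅ Z.

Order the vertices as a < b < c < d < e. Listing each simplex with vertices in this order, K has dimension 3 with simplices:

  0-simplices (5): a, b, c, d, e
  1-simplices (10): ab, ac, ad, ae, bc, bd, be, cd, ce, de
  2-simplices (10): abc, abd, abe, acd, ace, ade, bcd, bce, bde, cde
  3-simplices (5): abcd, abce, abde, acde, bcde

Hence C_0 ≅ Z^5, C_1 ≅ Z^10, C_2 ≅ Z^10, C_3 ≅ Z^5.

The boundary map ∂_1: C_1 → C_0 sends each edge [p,q] (with p < q) to q − p. For instance
  ∂cd = d − c.
As a 5×10 matrix over Z this has rank 4, with invariant factors (1,1,1,1).

∂_2: C_2 → C_1 maps a triangle to the signed sum of its edges. For instance
  ∂cde = de − ce + cd,
  ∂bde = de − be + bd.
The resulting 10×10 matrix has rank 6, and its Smith normal form has invariant factors (1,1,1,1,1,1).

The boundary map ∂_3: C_3 → C_2 sends each 3-simplex σ to the alternating sum Σ_i (−1)^i (σ with its i-th vertex removed). For instance
  ∂bcde = cde − bde + bce − bcd,
  ∂abce = bce − ace + abe − abc.
As a 10×5 matrix over Z this has rank 4, with invariant factors (1,1,1,1).

From H_k ≅ ker(∂_k) / im(∂_{k+1}) we obtain:

  H_0: rank C_0 − rank ∂_1 = 5 − 4 = 1, and the invariant factors of ∂_1 are all 1, so H_0 ≅ Z.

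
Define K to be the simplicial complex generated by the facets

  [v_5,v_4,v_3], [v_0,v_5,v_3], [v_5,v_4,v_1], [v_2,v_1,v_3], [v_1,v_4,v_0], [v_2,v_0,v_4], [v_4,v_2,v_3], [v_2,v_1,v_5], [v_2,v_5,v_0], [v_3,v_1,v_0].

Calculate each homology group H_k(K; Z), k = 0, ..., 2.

H_0 = Z,  H_1 = Z/2,  H_2 = 0.

Take the total order v_0 < v_1 < v_2 < v_3 < v_4 < v_5 on the vertex set. Then K (dimension 2) consists of the simplices:

  0-simplices (6): [v_0], [v_1], [v_2], [v_3], [v_4], [v_5]
  1-simplices (15): (15 of them)
  2-simplices (10): [v_0,v_1,v_3], [v_0,v_1,v_4], [v_0,v_2,v_4], [v_0,v_2,v_5], [v_0,v_3,v_5], [v_1,v_2,v_3], [v_1,v_2,v_5], [v_1,v_4,v_5], [v_2,v_3,v_4], [v_3,v_4,v_5]

so the chain groups are C_0 ≅ Z^6, C_1 ≅ Z^15, C_2 ≅ Z^10.

∂_1: C_1 → C_0 is given by ∂[p,q] = [q] − [p]. For instance
  ∂[v_2,v_4] = [v_4] − [v_2].
As a 6×15 matrix over Z this has rank 5, with invariant factors (1,1,1,1,1).

Boundary ∂_2: C_2 → C_1 sends each 2-simplex [p,q,r] to [q,r] − [p,r] + [p,q]. For instance
  ∂[v_1,v_2,v_3] = [v_2,v_3] − [v_1,v_3] + [v_1,v_2],
  ∂[v_1,v_4,v_5] = [v_4,v_5] − [v_1,v_5] + [v_1,v_4].
As a 15×10 matrix over Z this has rank 10, with invariant factors (1,1,1,1,1,1,1,1,1,2).

Now H_k = ker ∂_k / im ∂_{k+1}, so:

  H_0: rank C_0 − rank ∂_1 = 6 − 5 = 1, and the invariant factors of ∂_1 are all 1, so H_0 = Z.
  H_1: rank ker ∂_1 − rank ∂_2 = (15 − 5) − 10 = 0, and ∂_2 has invariant factor 2 > 1, so H_1 = Z/2.
  H_2: rank ker ∂_2 − rank ∂_3 = (10 − 10) − 0 = 0, and there is no ∂_3, so H_2 = 0.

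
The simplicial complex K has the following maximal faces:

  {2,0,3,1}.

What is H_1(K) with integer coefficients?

Order the vertices as 0 < 1 < 2 < 3. Listing each simplex with vertices in this order, K has dimension 3 with simplices:

  0-simplices (4): [0], [1], [2], [3]
  1-simplices (6): [0,1], [0,2], [0,3], [1,2], [1,3], [2,3]
  2-simplices (4): [0,1,2], [0,1,3], [0,2,3], [1,2,3]
  3-simplices (1): [0,1,2,3]

Hence C_0 ≅ Z^4, C_1 ≅ Z^6, C_2 ≅ Z^4, C_3 ≅ Z^1.

The boundary map ∂_1: C_1 → C_0 sends each edge [p,q] (with p < q) to q − p.
As a 4×6 matrix over Z this has rank 3, with invariant factors (1,1,1).

Boundary ∂_2: C_2 → C_1 maps a triangle to the signed sum of its edges. For instance
  ∂[1,2,3] = [2,3] − [1,3] + [1,2],
  ∂[0,2,3] = [2,3] − [0,3] + [0,2].
The 6×4 boundary matrix has rank 3 and Smith normal form diag(1,1,1).

∂_3: C_3 → C_2 sends each 3-simplex σ to the alternating sum Σ_i (−1)^i (σ with its i-th vertex removed). For instance
  ∂[0,1,2,3] = [1,2,3] − [0,2,3] + [0,1,3] − [0,1,2].
The resulting 4×1 matrix has rank 1, and its Smith normal form has invariant factors (1).

Computing H_k = (kernel of ∂_k) / (image of ∂_{k+1}):

  H_1: rank ker ∂_1 − rank ∂_2 = (6 − 3) − 3 = 0, and the invariant factors of ∂_2 are all 1, so H_1 = 0.

H_1 = 0.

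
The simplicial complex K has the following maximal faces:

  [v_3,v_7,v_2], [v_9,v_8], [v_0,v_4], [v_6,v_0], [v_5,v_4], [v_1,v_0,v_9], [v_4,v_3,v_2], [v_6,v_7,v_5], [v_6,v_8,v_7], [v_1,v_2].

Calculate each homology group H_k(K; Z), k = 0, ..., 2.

Take the total order v_0 < v_1 < v_2 < v_3 < v_4 < v_5 < v_6 < v_7 < v_8 < v_9 on the vertex set. Then K (dimension 2) consists of the simplices:

  0-simplices (10): [v_0], [v_1], [v_2], [v_3], [v_4], [v_5], [v_6], [v_7], [v_8], [v_9]
  1-simplices (18): (18 of them)
  2-simplices (5): [v_0,v_1,v_9], [v_2,v_3,v_4], [v_2,v_3,v_7], [v_5,v_6,v_7], [v_6,v_7,v_8]

so the chain groups are C_0 ≅ Z^10, C_1 ≅ Z^18, C_2 ≅ Z^5.

Boundary ∂_1: C_1 → C_0 maps an edge to its endpoints' difference, ∂[p,q] = q − p. For instance
  ∂[v_1,v_9] = [v_9] − [v_1].
The 10×18 boundary matrix has rank 9 and Smith normal form diag(1,1,1,1,1,1,1,1,1).

Boundary ∂_2: C_2 → C_1 acts by ∂[p,q,r] = [q,r] − [p,r] + [p,q]. For instance
  ∂[v_5,v_6,v_7] = [v_6,v_7] − [v_5,v_7] + [v_5,v_6],
  ∂[v_2,v_3,v_7] = [v_3,v_7] − [v_2,v_7] + [v_2,v_3].
As a 18×5 matrix over Z this has rank 5, with invariant factors (1,1,1,1,1).

Reading off H_k = ker ∂_k / im ∂_{k+1}:

  H_0: rank C_0 − rank ∂_1 = 10 − 9 = 1, and the invariant factors of ∂_1 are all 1, so H_0 ≅ Z.
  H_1: rank ker ∂_1 − rank ∂_2 = (18 − 9) − 5 = 4, and the invariant factors of ∂_2 are all 1, so H_1 ≅ Z^4.
  H_2: rank ker ∂_2 − rank ∂_3 = (5 − 5) − 0 = 0, and there is no ∂_3, so H_2 ≅ 0.

As a check, the Euler characteristic is 10 − 18 + 5 = -3, which agrees with 1 − 4 + 0 = -3.

H_0 ≅ Z,  H_1 ≅ Z^4,  H_2 = 0.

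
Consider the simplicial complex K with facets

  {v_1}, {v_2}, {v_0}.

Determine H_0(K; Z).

Take the total order v_0 < v_1 < v_2 on the vertex set. Then K (dimension 0) consists of the simplices:

  0-simplices (3): [v_0], [v_1], [v_2]

Hence C_0 ≅ Z^3.

Reading off H_k = ker ∂_k / im ∂_{k+1}:

  H_0: rank C_0 − rank ∂_1 = 3 − 0 = 3, and there is no ∂_1, so H_0 ≅ Z^3.

H_0 = Z^3.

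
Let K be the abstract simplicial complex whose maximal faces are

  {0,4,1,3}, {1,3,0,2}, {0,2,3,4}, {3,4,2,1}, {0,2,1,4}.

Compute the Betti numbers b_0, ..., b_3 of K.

Take the total order 0 < 1 < 2 < 3 < 4 on the vertex set. Then K (dimension 3) consists of the simplices:

  0-simplices (5): [0], [1], [2], [3], [4]
  1-simplices (10): [0,1], [0,2], [0,3], [0,4], [1,2], [1,3], [1,4], [2,3], [2,4], [3,4]
  2-simplices (10): [0,1,2], [0,1,3], [0,1,4], [0,2,3], [0,2,4], [0,3,4], [1,2,3], [1,2,4], [1,3,4], [2,3,4]
  3-simplices (5): [0,1,2,3], [0,1,2,4], [0,1,3,4], [0,2,3,4], [1,2,3,4]

Hence C_0 ≅ Z^5, C_1 ≅ Z^10, C_2 ≅ Z^10, C_3 ≅ Z^5.

Boundary ∂_1: C_1 → C_0 sends each edge [p,q] (with p < q) to q − p. For instance
  ∂[0,1] = [1] − [0].
The resulting 5×10 matrix has rank 4, and its Smith normal form has invariant factors (1,1,1,1).

Boundary ∂_2: C_2 → C_1 sends each 2-simplex [p,q,r] to [q,r] − [p,r] + [p,q]. For instance
  ∂[0,1,3] = [1,3] − [0,3] + [0,1],
  ∂[0,2,4] = [2,4] − [0,4] + [0,2].
The 10×10 boundary matrix has rank 6 and Smith normal form diag(1,1,1,1,1,1).

∂_3: C_3 → C_2 sends each 3-simplex σ to the alternating sum Σ_i (−1)^i (σ with its i-th vertex removed). For instance
  ∂[1,2,3,4] = [2,3,4] − [1,3,4] + [1,2,4] − [1,2,3],
  ∂[0,1,2,4] = [1,2,4] − [0,2,4] + [0,1,4] − [0,1,2].
This gives a 10×5 integer matrix of rank 4; reducing to Smith normal form yields diagonal entries (1,1,1,1).

Reading off H_k = ker ∂_k / im ∂_{k+1}:

  H_0: rank C_0 − rank ∂_1 = 5 − 4 = 1, and the invariant factors of ∂_1 are all 1, so H_0 = Z.
  H_1: rank ker ∂_1 − rank ∂_2 = (10 − 4) − 6 = 0, and the invariant factors of ∂_2 are all 1, so H_1 = 0.
  H_2: rank ker ∂_2 − rank ∂_3 = (10 − 6) − 4 = 0, and the invariant factors of ∂_3 are all 1, so H_2 = 0.
  H_3: rank ker ∂_3 − rank ∂_4 = (5 − 4) − 0 = 1, and there is no ∂_4, so H_3 = Z.

As a check, the Euler characteristic is 5 − 10 + 10 − 5 = 0, which agrees with 1 − 0 + 0 − 1 = 0.

Hence the Betti numbers are b_0 = 1, b_1 = 0, b_2 = 0, b_3 = 1.

b_0 = 1, b_1 = 0, b_2 = 0, b_3 = 1.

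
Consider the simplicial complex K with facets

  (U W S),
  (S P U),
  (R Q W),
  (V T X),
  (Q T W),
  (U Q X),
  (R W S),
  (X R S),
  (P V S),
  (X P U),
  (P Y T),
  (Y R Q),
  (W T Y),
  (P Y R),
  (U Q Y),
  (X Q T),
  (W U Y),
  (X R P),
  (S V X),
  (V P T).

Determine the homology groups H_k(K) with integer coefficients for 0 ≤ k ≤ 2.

H_0 = Z,  H_1 = Z ⊕ Z/2,  H_2 = 0.

Take the total order P < Q < R < S < T < U < V < W < X < Y on the vertex set. Then K (dimension 2) consists of the simplices:

  0-simplices (10): P, Q, R, S, T, U, V, W, X, Y
  1-simplices (30): PR, PS, PT, PU, PV, PX, PY, QR, QT, QU, QW, QX, QY, RS, RW, RX, RY, SU, SV, SW, SX, TV, TW, TX, TY, UW, UX, UY, VX, WY
  2-simplices (20): PRX, PRY, PSU, PSV, PTV, PTY, PUX, QRW, QRY, QTW, QTX, QUX, QUY, RSW, RSX, SUW, SVX, TVX, TWY, UWY

Hence C_0 ≅ Z^10, C_1 ≅ Z^30, C_2 ≅ Z^20.

∂_1: C_1 → C_0 maps an edge to its endpoints' difference, ∂[p,q] = q − p.
As a 10×30 matrix over Z this has rank 9, with invariant factors (1,1,1,1,1,1,1,1,1).

The boundary map ∂_2: C_2 → C_1 maps a triangle to the signed sum of its edges. For instance
  ∂PSU = SU − PU + PS,
  ∂SUW = UW − SW + SU.
The resulting 30×20 matrix has rank 20, and its Smith normal form has invariant factors (1,1,1,1,1,1,1,1,1,1,1,1,1,1,1,1,1,1,1,2).

Reading off H_k = ker ∂_k / im ∂_{k+1}:

  H_0: rank C_0 − rank ∂_1 = 10 − 9 = 1, and the invariant factors of ∂_1 are all 1, so H_0 = Z.
  H_1: rank ker ∂_1 − rank ∂_2 = (30 − 9) − 20 = 1, and ∂_2 has invariant factor 2 > 1, so H_1 = Z ⊕ Z/2.
  H_2: rank ker ∂_2 − rank ∂_3 = (20 − 20) − 0 = 0, and there is no ∂_3, so H_2 = 0.

(K is a triangulation of the Klein bottle.)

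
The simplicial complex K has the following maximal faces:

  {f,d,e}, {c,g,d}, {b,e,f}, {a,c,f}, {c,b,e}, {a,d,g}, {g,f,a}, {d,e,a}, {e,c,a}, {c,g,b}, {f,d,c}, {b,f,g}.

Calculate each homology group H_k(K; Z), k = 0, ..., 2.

Fix the vertex order a < b < c < d < e < f < g and write every simplex with vertices in increasing order. Then dim K = 2 and the simplices of K are:

  0-simplices (7): a, b, c, d, e, f, g
  1-simplices (18): ac, ad, ae, af, ag, bc, be, bf, bg, cd, ce, cf, cg, de, df, dg, ef, fg
  2-simplices (12): ace, acf, ade, adg, afg, bce, bcg, bef, bfg, cdf, cdg, def

Hence C_0 ≅ Z^7, C_1 ≅ Z^18, C_2 ≅ Z^12.

The boundary map ∂_1: C_1 → C_0 is given by ∂[p,q] = [q] − [p]. For instance
  ∂cf = f − c.
As a 7×18 matrix over Z this has rank 6, with invariant factors (1,1,1,1,1,1).

∂_2: C_2 → C_1 maps a triangle to the signed sum of its edges. For instance
  ∂acf = cf − af + ac,
  ∂ade = de − ae + ad.
The 18×12 boundary matrix has rank 12 and Smith normal form diag(1,1,1,1,1,1,1,1,1,1,1,2).

Now H_k = ker ∂_k / im ∂_{k+1}, so:

  H_0: rank C_0 − rank ∂_1 = 7 − 6 = 1, and the invariant factors of ∂_1 are all 1, so H_0 = Z.
  H_1: rank ker ∂_1 − rank ∂_2 = (18 − 6) − 12 = 0, and ∂_2 has invariant factor 2 > 1, so H_1 = Z/2Z.
  H_2: rank ker ∂_2 − rank ∂_3 = (12 − 12) − 0 = 0, and there is no ∂_3, so H_2 = 0.

(K is a triangulation of the real projective plane RP^2.)

H_0 = Z,  H_1 = Z/2Z,  H_2 = 0.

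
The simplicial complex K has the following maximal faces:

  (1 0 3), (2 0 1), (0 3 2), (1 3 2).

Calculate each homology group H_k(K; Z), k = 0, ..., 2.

Take the total order 0 < 1 < 2 < 3 on the vertex set. Then K (dimension 2) consists of the simplices:

  0-simplices (4): [0], [1], [2], [3]
  1-simplices (6): [0,1], [0,2], [0,3], [1,2], [1,3], [2,3]
  2-simplices (4): [0,1,2], [0,1,3], [0,2,3], [1,2,3]

giving chain groups C_0 ≅ Z^4, C_1 ≅ Z^6, C_2 ≅ Z^4.

The boundary map ∂_1: C_1 → C_0 maps an edge to its endpoints' difference, ∂[p,q] = q − p.
As a 4×6 matrix over Z this has rank 3, with invariant factors (1,1,1).

Boundary ∂_2: C_2 → C_1 acts by ∂[p,q,r] = [q,r] − [p,r] + [p,q]. For instance
  ∂[0,1,2] = [1,2] − [0,2] + [0,1],
  ∂[0,2,3] = [2,3] − [0,3] + [0,2].
The 6×4 boundary matrix has rank 3 and Smith normal form diag(1,1,1).

From H_k ≅ ker(∂_k) / im(∂_{k+1}) we obtain:

  H_0: rank C_0 − rank ∂_1 = 4 − 3 = 1, and the invariant factors of ∂_1 are all 1, so H_0 ≅ Z.
  H_1: rank ker ∂_1 − rank ∂_2 = (6 − 3) − 3 = 0, and the invariant factors of ∂_2 are all 1, so H_1 ≅ 0.
  H_2: rank ker ∂_2 − rank ∂_3 = (4 − 3) − 0 = 1, and there is no ∂_3, so H_2 ≅ Z.

H_0 ≅ Z,  H_1 = 0,  H_2 ≅ Z.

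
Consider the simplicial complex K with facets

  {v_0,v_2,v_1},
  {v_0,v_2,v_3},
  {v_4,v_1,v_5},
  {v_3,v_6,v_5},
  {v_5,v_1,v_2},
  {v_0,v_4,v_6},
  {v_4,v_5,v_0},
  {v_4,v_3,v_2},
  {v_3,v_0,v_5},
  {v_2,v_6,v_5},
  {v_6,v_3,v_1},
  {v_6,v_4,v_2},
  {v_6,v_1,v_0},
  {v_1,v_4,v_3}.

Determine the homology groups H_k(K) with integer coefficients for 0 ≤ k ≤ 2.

Take the total order v_0 < v_1 < v_2 < v_3 < v_4 < v_5 < v_6 on the vertex set. Then K (dimension 2) consists of the simplices:

  0-simplices (7): [v_0], [v_1], [v_2], [v_3], [v_4], [v_5], [v_6]
  1-simplices (21): (21 of them)
  2-simplices (14): (14 of them)

giving chain groups C_0 ≅ Z^7, C_1 ≅ Z^21, C_2 ≅ Z^14.

∂_1: C_1 → C_0 is given by ∂[p,q] = [q] − [p]. For instance
  ∂[v_1,v_5] = [v_5] − [v_1].
This gives a 7×21 integer matrix of rank 6; reducing to Smith normal form yields diagonal entries (1,1,1,1,1,1).

∂_2: C_2 → C_1 acts by ∂[p,q,r] = [q,r] − [p,r] + [p,q]. For instance
  ∂[v_1,v_4,v_5] = [v_4,v_5] − [v_1,v_5] + [v_1,v_4],
  ∂[v_1,v_3,v_4] = [v_3,v_4] − [v_1,v_4] + [v_1,v_3].
As a 21×14 matrix over Z this has rank 13, with invariant factors (1,1,1,1,1,1,1,1,1,1,1,1,1).

Reading off H_k = ker ∂_k / im ∂_{k+1}:

  H_0: rank C_0 − rank ∂_1 = 7 − 6 = 1, and the invariant factors of ∂_1 are all 1, so H_0 ≅ Z.
  H_1: rank ker ∂_1 − rank ∂_2 = (21 − 6) − 13 = 2, and the invariant factors of ∂_2 are all 1, so H_1 ≅ Z^2.
  H_2: rank ker ∂_2 − rank ∂_3 = (14 − 13) − 0 = 1, and there is no ∂_3, so H_2 ≅ Z.

As a check, the Euler characteristic is 7 − 21 + 14 = 0, which agrees with 1 − 2 + 1 = 0.
(K is a triangulation of the torus T^2.)

H_0 ≅ Z,  H_1 ≅ Z^2,  H_2 ≅ Z.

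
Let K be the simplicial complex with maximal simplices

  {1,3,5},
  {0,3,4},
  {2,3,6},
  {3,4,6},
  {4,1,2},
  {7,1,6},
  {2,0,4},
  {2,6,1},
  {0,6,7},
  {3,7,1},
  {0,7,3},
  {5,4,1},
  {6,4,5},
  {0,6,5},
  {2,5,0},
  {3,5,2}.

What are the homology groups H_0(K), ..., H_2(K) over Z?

H_0 = Z,  H_1 = Z^2,  H_2 = Z.

Fix the vertex order 0 < 1 < 2 < 3 < 4 < 5 < 6 < 7 and write every simplex with vertices in increasing order. Then dim K = 2 and the simplices of K are:

  0-simplices (8): [0], [1], [2], [3], [4], [5], [6], [7]
  1-simplices (24): (24 of them)
  2-simplices (16): [0,2,4], [0,2,5], [0,3,4], [0,3,7], [0,5,6], [0,6,7], [1,2,4], [1,2,6], [1,3,5], [1,3,7], [1,4,5], [1,6,7], [2,3,5], [2,3,6], [3,4,6], [4,5,6]

Hence C_0 ≅ Z^8, C_1 ≅ Z^24, C_2 ≅ Z^16.

Boundary ∂_1: C_1 → C_0 sends each edge [p,q] (with p < q) to q − p.
The 8×24 boundary matrix has rank 7 and Smith normal form diag(1,1,1,1,1,1,1).

∂_2: C_2 → C_1 maps a triangle to the signed sum of its edges. For instance
  ∂[1,2,4] = [2,4] − [1,4] + [1,2],
  ∂[2,3,6] = [3,6] − [2,6] + [2,3].
This gives a 24×16 integer matrix of rank 15; reducing to Smith normal form yields diagonal entries (1,1,1,1,1,1,1,1,1,1,1,1,1,1,1).

Reading off H_k = ker ∂_k / im ∂_{k+1}:

  H_0: rank C_0 − rank ∂_1 = 8 − 7 = 1, and the invariant factors of ∂_1 are all 1, so H_0 ≅ Z.
  H_1: rank ker ∂_1 − rank ∂_2 = (24 − 7) − 15 = 2, and the invariant factors of ∂_2 are all 1, so H_1 ≅ Z^2.
  H_2: rank ker ∂_2 − rank ∂_3 = (16 − 15) − 0 = 1, and there is no ∂_3, so H_2 ≅ Z.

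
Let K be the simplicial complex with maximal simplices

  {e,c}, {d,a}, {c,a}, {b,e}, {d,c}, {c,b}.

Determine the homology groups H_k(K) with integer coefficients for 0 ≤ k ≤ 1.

We work with the vertex ordering a < b < c < d < e. The simplices of K, each written with vertices in increasing order, are:

  0-simplices (5): a, b, c, d, e
  1-simplices (6): ac, ad, bc, be, cd, ce

so the chain groups are C_0 ≅ Z^5, C_1 ≅ Z^6.

∂_1: C_1 → C_0 sends each edge [p,q] (with p < q) to q − p.
This gives a 5×6 integer matrix of rank 4; reducing to Smith normal form yields diagonal entries (1,1,1,1).

Computing H_k = (kernel of ∂_k) / (image of ∂_{k+1}):

  H_0: rank C_0 − rank ∂_1 = 5 − 4 = 1, and the invariant factors of ∂_1 are all 1, so H_0 ≅ Z.
  H_1: rank ker ∂_1 − rank ∂_2 = (6 − 4) − 0 = 2, and there is no ∂_2, so H_1 ≅ Z^2.

As a check, the Euler characteristic is 5 − 6 = -1, which agrees with 1 − 2 = -1.
(K is a triangulation of a wedge of 2 circles.)

H_0 = Z,  H_1 = Z^2.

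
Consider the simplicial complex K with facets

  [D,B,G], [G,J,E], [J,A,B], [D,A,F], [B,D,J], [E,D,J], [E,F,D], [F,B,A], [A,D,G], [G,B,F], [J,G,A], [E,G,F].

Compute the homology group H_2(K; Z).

K has 7 vertices, 18 edges, 12 triangles.
rank ∂_2 = 12, rank ∂_3 = 0 ⇒ b_2 = 12 − 12 − 0 = 0. So H_2 = 0.

H_2 ≅ 0.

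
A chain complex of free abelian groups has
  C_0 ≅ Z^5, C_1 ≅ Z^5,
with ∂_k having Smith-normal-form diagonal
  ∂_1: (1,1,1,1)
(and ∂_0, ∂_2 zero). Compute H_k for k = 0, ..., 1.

H_0 = Z,  H_1 = Z.

H_0: b_0 = 5 − 0 − 4 = 1; torsion from ∂_1 factors > 1: none. So H_0 = Z.
H_1: b_1 = 5 − 4 − 0 = 1; torsion from ∂_2 factors > 1: none. So H_1 = Z.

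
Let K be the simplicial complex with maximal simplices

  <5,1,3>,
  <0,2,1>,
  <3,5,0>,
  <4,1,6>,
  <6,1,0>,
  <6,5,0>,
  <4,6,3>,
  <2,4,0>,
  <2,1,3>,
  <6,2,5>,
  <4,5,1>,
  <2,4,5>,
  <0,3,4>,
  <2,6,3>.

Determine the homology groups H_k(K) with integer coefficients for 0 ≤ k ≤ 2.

H_0 = Z,  H_1 = Z^2,  H_2 = Z.

Take the total order 0 < 1 < 2 < 3 < 4 < 5 < 6 on the vertex set. Then K (dimension 2) consists of the simplices:

  0-simplices (7): [0], [1], [2], [3], [4], [5], [6]
  1-simplices (21): [0,1], [0,2], [0,3], [0,4], [0,5], [0,6], [1,2], [1,3], [1,4], [1,5], [1,6], [2,3], [2,4], [2,5], [2,6], [3,4], [3,5], [3,6], [4,5], [4,6], [5,6]
  2-simplices (14): [0,1,2], [0,1,6], [0,2,4], [0,3,4], [0,3,5], [0,5,6], [1,2,3], [1,3,5], [1,4,5], [1,4,6], [2,3,6], [2,4,5], [2,5,6], [3,4,6]

giving chain groups C_0 ≅ Z^7, C_1 ≅ Z^21, C_2 ≅ Z^14.

∂_1: C_1 → C_0 maps an edge to its endpoints' difference, ∂[p,q] = q − p. For instance
  ∂[1,6] = [6] − [1].
This gives a 7×21 integer matrix of rank 6; reducing to Smith normal form yields diagonal entries (1,1,1,1,1,1).

∂_2: C_2 → C_1 sends each 2-simplex [p,q,r] to [q,r] − [p,r] + [p,q]. For instance
  ∂[2,4,5] = [4,5] − [2,5] + [2,4],
  ∂[1,3,5] = [3,5] − [1,5] + [1,3].
The resulting 21×14 matrix has rank 13, and its Smith normal form has invariant factors (1,1,1,1,1,1,1,1,1,1,1,1,1).

From H_k ≅ ker(∂_k) / im(∂_{k+1}) we obtain:

  H_0: rank C_0 − rank ∂_1 = 7 − 6 = 1, and the invariant factors of ∂_1 are all 1, so H_0 = Z.
  H_1: rank ker ∂_1 − rank ∂_2 = (21 − 6) − 13 = 2, and the invariant factors of ∂_2 are all 1, so H_1 = Z^2.
  H_2: rank ker ∂_2 − rank ∂_3 = (14 − 13) − 0 = 1, and there is no ∂_3, so H_2 = Z.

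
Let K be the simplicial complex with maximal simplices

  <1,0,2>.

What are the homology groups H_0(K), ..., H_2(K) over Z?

K has 3 vertices, 3 edges, 1 triangle.
rank ∂_0 = 0, rank ∂_1 = 2 ⇒ b_0 = 3 − 0 − 2 = 1; all invariant factors of ∂_1 are 1 so no torsion. So H_0 = Z.
rank ∂_1 = 2, rank ∂_2 = 1 ⇒ b_1 = 3 − 2 − 1 = 0; all invariant factors of ∂_2 are 1 so no torsion. So H_1 = 0.
rank ∂_2 = 1, rank ∂_3 = 0 ⇒ b_2 = 1 − 1 − 0 = 0. So H_2 = 0.

H_0 ≅ Z,  H_1 = 0,  H_2 = 0.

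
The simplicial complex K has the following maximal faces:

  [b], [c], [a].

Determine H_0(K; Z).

Take the total order a < b < c on the vertex set. Then K (dimension 0) consists of the simplices:

  0-simplices (3): a, b, c

giving chain groups C_0 ≅ Z^3.

Computing H_k = (kernel of ∂_k) / (image of ∂_{k+1}):

  H_0: rank C_0 − rank ∂_1 = 3 − 0 = 3, and there is no ∂_1, so H_0 ≅ Z^3.

(K is a triangulation of a set of 3 points.)

H_0 = Z^3.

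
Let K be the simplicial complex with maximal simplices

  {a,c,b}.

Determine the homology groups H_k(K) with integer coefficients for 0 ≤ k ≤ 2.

We work with the vertex ordering a < b < c. The simplices of K, each written with vertices in increasing order, are:

  0-simplices (3): a, b, c
  1-simplices (3): ab, ac, bc
  2-simplices (1): abc

Hence C_0 ≅ Z^3, C_1 ≅ Z^3, C_2 ≅ Z^1.

∂_1: C_1 → C_0 maps an edge to its endpoints' difference, ∂[p,q] = q − p.
The 3×3 boundary matrix has rank 2 and Smith normal form diag(1,1).

The boundary map ∂_2: C_2 → C_1 maps a triangle to the signed sum of its edges. For instance
  ∂abc = bc − ac + ab.
The resulting 3×1 matrix has rank 1, and its Smith normal form has invariant factors (1).

Now H_k = ker ∂_k / im ∂_{k+1}, so:

  H_0: rank C_0 − rank ∂_1 = 3 − 2 = 1, and the invariant factors of ∂_1 are all 1, so H_0 ≅ Z.
  H_1: rank ker ∂_1 − rank ∂_2 = (3 − 2) − 1 = 0, and the invariant factors of ∂_2 are all 1, so H_1 ≅ 0.
  H_2: rank ker ∂_2 − rank ∂_3 = (1 − 1) − 0 = 0, and there is no ∂_3, so H_2 ≅ 0.

H_0 ≅ Z,  H_1 = 0,  H_2 = 0.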